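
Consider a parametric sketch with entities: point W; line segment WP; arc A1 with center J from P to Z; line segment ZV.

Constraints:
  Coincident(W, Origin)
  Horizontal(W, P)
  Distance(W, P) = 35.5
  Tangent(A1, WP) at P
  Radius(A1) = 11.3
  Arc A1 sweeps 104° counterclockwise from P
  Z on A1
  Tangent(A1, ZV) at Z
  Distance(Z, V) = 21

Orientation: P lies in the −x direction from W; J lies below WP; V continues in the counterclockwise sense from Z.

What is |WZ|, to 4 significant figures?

48.54

W is at the origin; WP is horizontal with |WP| = 35.5 and P on the −x side, so P = (-35.50, 0.000). The tangent condition forces JP to be normal to WP, so J = P + (0, -11.3) = (-35.50, -11.30). On A1, P sits at bearing 90° from J; a 104° counterclockwise sweep puts Z at bearing 194°, so Z = J + 11.3·(cos 194°, sin 194°) = (-46.46, -14.03). Then |WZ| = |Z − W| = 48.54.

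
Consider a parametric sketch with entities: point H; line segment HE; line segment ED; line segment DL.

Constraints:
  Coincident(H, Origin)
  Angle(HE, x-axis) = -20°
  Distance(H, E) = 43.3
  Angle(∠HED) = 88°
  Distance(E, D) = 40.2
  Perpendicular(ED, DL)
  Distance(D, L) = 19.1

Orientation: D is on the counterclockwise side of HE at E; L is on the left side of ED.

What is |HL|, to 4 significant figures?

45.62

∠HED = 88.0°, so ED runs at -20.0° + (180° − 88.0°) = 72.00° from the x-axis; with |ED| = 40.2, D = E + 40.2·(cos 72.00°, sin 72.00°) = (53.11, 23.42). ED is perpendicular to DL; with |DL| = 19.1 on the left of ED, L = D + 19.1·(-0.9511, 0.3090) = (34.95, 29.33). Then |HL| = |L − H| = 45.62.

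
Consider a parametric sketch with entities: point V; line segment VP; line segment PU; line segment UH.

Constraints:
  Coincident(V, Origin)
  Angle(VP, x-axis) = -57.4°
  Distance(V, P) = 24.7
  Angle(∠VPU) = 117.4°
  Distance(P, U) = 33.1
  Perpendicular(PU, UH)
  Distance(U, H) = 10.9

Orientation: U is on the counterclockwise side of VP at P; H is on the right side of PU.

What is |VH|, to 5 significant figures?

55.273

∠VPU = 117.4°, so PU runs at -57.4° + (180° − 117.4°) = 5.2000° from the x-axis; with |PU| = 33.1, U = P + 33.1·(cos 5.2000°, sin 5.2000°) = (46.271, -17.809). PU ⟂ UH; with |UH| = 10.9 on the right of PU, H = U + 10.9·(0.090633, -0.99588) = (47.259, -28.664). Then |VH| = |H − V| = 55.273.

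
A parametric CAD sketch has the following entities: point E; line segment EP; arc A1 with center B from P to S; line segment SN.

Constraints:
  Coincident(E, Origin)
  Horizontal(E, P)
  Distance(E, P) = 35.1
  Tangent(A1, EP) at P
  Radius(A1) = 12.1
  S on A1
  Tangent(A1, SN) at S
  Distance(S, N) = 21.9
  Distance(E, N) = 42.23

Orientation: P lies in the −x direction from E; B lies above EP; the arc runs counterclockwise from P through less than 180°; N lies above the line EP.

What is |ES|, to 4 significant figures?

26.31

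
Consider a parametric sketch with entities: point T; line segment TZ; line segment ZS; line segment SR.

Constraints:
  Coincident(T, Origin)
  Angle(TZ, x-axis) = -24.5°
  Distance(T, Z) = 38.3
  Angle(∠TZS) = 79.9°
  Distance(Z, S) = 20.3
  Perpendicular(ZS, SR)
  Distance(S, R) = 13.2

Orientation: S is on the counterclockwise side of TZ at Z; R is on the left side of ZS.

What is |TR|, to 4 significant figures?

28.02

T is at the origin; TZ runs at -24.5° with length 38.3, so Z = 38.3·(cos -24.5°, sin -24.5°) = (34.85, -15.88). ∠TZS = 79.9°, so ZS runs at -24.5° + (180° − 79.9°) = 75.60° from the x-axis; with |ZS| = 20.3, S = Z + 20.3·(cos 75.60°, sin 75.60°) = (39.90, 3.779). ZS is perpendicular to SR; with |SR| = 13.2 on the left of ZS, R = S + 13.2·(-0.9686, 0.2487) = (27.11, 7.062). Then |TR| = |R − T| = 28.02.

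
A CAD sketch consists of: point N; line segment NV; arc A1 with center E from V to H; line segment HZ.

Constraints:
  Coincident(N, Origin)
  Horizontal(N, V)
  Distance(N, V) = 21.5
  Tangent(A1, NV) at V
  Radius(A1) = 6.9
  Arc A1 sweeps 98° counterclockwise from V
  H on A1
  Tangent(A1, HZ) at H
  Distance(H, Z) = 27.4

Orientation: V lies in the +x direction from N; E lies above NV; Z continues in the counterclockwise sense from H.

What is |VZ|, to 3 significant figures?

35.1

On A1, V sits at bearing -90° from E; a 98° counterclockwise sweep puts H at bearing 8°, so H = E + 6.9·(cos 8°, sin 8°) = (28.3, 7.86). The tangent condition forces EH to be normal to HZ, so HZ runs along (−sin 8°, cos 8°); with |HZ| = 27.4, Z = (24.5, 35.0). Then |VZ| = |Z − V| = 35.1.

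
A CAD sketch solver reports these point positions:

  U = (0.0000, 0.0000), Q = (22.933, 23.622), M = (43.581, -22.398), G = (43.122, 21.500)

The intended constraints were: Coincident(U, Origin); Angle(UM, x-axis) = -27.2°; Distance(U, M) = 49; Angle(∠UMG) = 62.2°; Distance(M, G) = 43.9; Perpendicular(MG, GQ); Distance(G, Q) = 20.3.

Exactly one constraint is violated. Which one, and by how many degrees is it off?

Perpendicular(MG, GQ) — off by 6.60°.

U = (0.00, 0.00) ✓; UM at -27.20° ✓; |UM| = 49.00 ✓; ∠UMG = 62.20° ✓; |MG| = 43.90 ✓; ∠(MG, GQ) = 83.40° ✗; |GQ| = 20.30 ✓.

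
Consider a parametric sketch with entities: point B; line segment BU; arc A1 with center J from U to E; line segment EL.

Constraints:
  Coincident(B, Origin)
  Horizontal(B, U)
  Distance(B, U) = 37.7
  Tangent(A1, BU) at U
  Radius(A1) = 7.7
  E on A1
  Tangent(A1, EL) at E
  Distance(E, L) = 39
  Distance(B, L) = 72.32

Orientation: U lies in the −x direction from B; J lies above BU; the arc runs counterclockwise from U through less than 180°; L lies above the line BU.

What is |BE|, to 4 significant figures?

34.80

B is at the origin; B and U share the same y with |BU| = 37.7 and U on the −x side, so U = (-37.70, 0.000). The tangent condition forces JU to be normal to BU, so J = U + (0, 7.7) = (-37.70, 7.700). Since JE ⟂ EL (tangency), |JL| = √(7.7² + 39.0²) = 39.75 regardless of where E sits on A1. So L lies on both circle(B, 72.32) and circle(J, 39.75); the above-BU intersection is L = (-59.71, 40.80). E is the foot of the tangent from L: E = (-32.24, 13.12).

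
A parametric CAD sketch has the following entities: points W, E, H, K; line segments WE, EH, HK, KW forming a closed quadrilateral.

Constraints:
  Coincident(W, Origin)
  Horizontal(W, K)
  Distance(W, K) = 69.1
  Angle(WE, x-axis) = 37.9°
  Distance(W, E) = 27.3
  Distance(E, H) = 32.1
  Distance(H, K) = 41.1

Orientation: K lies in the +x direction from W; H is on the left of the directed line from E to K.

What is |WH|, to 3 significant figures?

59.4

Checks: W.y = 0.00, K.y = 0.00 ✓; |EH| = 32.10 ✓; |HK| = 41.10 ✓.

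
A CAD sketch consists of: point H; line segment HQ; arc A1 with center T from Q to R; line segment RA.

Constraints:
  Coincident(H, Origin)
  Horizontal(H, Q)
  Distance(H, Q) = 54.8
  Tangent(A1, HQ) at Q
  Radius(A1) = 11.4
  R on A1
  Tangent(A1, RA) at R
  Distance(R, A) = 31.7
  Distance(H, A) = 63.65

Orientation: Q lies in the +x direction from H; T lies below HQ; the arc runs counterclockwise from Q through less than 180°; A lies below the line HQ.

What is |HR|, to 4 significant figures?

45.16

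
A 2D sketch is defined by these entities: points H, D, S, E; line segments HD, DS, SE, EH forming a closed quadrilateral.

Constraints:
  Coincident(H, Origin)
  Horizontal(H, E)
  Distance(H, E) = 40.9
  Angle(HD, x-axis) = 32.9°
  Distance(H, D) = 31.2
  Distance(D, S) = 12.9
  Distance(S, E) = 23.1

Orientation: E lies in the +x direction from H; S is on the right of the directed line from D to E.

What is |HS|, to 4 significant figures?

19.79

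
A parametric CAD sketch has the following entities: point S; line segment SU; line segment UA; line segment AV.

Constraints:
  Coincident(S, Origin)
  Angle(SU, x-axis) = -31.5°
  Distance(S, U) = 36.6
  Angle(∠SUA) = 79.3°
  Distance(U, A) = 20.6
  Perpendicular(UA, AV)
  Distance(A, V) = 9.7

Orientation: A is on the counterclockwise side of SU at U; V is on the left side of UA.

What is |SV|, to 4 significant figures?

29.67

∠SUA = 79.3°, so UA runs at -31.5° + (180° − 79.3°) = 69.20° from the x-axis; with |UA| = 20.6, A = U + 20.6·(cos 69.20°, sin 69.20°) = (38.52, 0.1340). The perpendicularity gives AV at right angles to UA; with |AV| = 9.7 on the left of UA, V = A + 9.7·(-0.9348, 0.3551) = (29.45, 3.578). Then |SV| = |V − S| = 29.67.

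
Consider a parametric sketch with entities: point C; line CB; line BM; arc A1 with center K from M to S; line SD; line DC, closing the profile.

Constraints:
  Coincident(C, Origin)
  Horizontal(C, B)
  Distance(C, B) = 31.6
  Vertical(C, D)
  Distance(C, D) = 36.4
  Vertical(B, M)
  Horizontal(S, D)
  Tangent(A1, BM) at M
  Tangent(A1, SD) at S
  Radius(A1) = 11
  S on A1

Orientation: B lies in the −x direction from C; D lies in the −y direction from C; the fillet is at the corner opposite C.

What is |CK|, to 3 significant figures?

32.7

C is at the origin; CB is horizontal with |CB| = 31.6 and B on the −x side, so B = (-31.6, 0.00). C and D share the same x with |CD| = 36.4 and D on the −y side, so D = (0.00, -36.4). The virtual corner opposite C is at (-31.6, -36.4). The tangent condition forces KM to be normal to BM and the tangent condition forces KS to be normal to SD, with radius 11.0, so the center K sits 11.0 in from both sides at K = (-20.6, -25.4). Then |CK| = |K − C| = 32.7.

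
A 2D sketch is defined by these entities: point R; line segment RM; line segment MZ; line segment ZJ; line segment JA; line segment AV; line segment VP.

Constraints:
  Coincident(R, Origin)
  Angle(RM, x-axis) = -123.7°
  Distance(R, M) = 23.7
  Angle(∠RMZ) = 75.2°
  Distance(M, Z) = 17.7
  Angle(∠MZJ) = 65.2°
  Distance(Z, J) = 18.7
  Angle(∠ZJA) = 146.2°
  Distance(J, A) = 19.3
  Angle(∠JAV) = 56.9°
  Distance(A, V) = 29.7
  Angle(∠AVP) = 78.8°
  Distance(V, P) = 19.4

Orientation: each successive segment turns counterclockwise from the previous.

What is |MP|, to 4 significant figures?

13.28

∠JAV = 56.9° gives AV at -107.2° from the x-axis; with |AV| = 29.7, V = (-19.44, -20.37). ∠AVP = 78.8° gives VP at -6.000° from the x-axis; with |VP| = 19.4, P = (-0.1433, -22.40). Then |MP| = |P − M| = 13.28.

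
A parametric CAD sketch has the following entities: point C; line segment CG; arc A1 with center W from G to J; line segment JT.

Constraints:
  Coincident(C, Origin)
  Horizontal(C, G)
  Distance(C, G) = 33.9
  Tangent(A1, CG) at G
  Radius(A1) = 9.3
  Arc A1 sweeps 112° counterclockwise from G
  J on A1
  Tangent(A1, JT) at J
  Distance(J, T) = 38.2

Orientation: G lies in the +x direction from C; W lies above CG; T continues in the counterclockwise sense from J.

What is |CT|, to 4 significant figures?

55.85

C is at the origin; CG is horizontal with |CG| = 33.9 and G on the +x side, so G = (33.90, 0.000). The tangent condition forces WG to be normal to CG, so W = G + (0, 9.3) = (33.90, 9.300). On A1, G sits at bearing -90° from W; a 112° counterclockwise sweep puts J at bearing 22°, so J = W + 9.3·(cos 22°, sin 22°) = (42.52, 12.78). Tangency of A1 to JT means the radius WJ is perpendicular to JT, so JT runs along (−sin 22°, cos 22°); with |JT| = 38.2, T = (28.21, 48.20). Then |CT| = |T − C| = 55.85.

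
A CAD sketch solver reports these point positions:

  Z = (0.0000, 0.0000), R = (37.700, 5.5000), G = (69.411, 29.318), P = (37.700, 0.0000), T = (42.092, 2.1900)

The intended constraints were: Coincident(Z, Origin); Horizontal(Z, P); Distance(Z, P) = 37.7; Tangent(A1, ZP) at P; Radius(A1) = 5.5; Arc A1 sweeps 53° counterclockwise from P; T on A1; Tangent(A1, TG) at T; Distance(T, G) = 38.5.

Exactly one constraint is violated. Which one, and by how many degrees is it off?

Tangent(A1, TG) at T — off by 8.20°.

Z = (0.00, 0.00) ✓; Z.y = 0.00, P.y = 0.00 ✓; |ZP| = 37.70 ✓; ∠(RP, PZ) = 90.00° ✓; |RP| = 5.500 ✓; bearing(R→T) − bearing(R→P) = 53.00° ✓; |RT| = 5.500 ✓; ∠(RT, TG) = 98.20° ✗; |TG| = 38.50 ✓.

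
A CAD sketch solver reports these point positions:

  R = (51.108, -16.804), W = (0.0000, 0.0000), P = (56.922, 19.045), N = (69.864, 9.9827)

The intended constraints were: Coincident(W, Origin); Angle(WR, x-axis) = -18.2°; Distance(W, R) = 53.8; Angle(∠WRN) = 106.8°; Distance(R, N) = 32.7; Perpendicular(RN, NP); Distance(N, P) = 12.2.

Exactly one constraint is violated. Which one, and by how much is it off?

Distance(N, P) = 12.2 — off by 3.60.

W = (0.00, 0.00) ✓; WR at -18.20° ✓; |WR| = 53.80 ✓; ∠WRN = 106.8° ✓; |RN| = 32.70 ✓; ∠(RN, NP) = 90.00° ✓; |NP| = 15.80 ✗.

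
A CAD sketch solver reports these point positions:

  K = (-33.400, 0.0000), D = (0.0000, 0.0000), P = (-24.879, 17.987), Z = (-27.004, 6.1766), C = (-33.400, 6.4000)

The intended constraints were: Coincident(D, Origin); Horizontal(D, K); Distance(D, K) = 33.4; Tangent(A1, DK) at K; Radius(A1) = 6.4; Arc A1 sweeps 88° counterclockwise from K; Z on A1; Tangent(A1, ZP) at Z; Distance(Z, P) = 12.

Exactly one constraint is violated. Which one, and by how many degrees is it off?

Tangent(A1, ZP) at Z — off by 8.20°.

D = (0.00, 0.00) ✓; D.y = 0.00, K.y = 0.00 ✓; |DK| = 33.40 ✓; ∠(CK, KD) = 90.00° ✓; |CK| = 6.400 ✓; bearing(C→Z) − bearing(C→K) = 88.00° ✓; |CZ| = 6.400 ✓; ∠(CZ, ZP) = 98.20° ✗; |ZP| = 12.00 ✓.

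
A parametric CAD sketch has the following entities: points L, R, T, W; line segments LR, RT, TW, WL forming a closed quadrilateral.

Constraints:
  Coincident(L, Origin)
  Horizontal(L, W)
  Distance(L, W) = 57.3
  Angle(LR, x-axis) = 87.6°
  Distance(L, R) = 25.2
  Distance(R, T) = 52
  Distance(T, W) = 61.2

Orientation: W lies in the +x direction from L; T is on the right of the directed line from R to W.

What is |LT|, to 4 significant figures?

26.90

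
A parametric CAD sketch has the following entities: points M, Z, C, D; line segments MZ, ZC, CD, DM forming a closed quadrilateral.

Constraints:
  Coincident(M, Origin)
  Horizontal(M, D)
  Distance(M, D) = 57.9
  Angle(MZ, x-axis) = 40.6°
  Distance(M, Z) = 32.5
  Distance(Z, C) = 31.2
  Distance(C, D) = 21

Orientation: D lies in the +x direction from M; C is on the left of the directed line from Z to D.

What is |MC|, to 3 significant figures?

59.7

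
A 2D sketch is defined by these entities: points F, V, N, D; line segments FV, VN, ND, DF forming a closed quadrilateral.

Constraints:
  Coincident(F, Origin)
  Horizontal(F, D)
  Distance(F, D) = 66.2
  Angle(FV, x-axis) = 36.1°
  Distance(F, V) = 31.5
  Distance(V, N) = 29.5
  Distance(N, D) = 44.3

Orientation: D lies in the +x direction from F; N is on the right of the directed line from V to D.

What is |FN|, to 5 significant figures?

25.662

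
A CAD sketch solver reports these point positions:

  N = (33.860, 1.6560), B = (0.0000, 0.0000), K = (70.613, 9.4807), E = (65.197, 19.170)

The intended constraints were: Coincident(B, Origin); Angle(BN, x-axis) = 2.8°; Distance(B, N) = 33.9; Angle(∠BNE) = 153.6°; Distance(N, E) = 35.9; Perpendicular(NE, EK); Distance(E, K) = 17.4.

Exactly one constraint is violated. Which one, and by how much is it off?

Distance(E, K) = 17.4 — off by 6.30.

B = (0.00, 0.00) ✓; BN at 2.800° ✓; |BN| = 33.90 ✓; ∠BNE = 153.6° ✓; |NE| = 35.90 ✓; ∠(NE, EK) = 90.00° ✓; |EK| = 11.10 ✗.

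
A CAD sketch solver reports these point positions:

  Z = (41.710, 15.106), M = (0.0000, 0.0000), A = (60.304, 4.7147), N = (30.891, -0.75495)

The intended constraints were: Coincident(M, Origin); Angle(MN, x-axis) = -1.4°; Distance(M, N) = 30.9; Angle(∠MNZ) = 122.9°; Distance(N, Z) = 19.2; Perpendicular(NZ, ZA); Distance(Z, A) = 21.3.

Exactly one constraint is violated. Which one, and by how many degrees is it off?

Perpendicular(NZ, ZA) — off by 5.10°.

M = (0.00, 0.00) ✓; MN at -1.400° ✓; |MN| = 30.90 ✓; ∠MNZ = 122.9° ✓; |NZ| = 19.20 ✓; ∠(NZ, ZA) = 84.90° ✗; |ZA| = 21.30 ✓.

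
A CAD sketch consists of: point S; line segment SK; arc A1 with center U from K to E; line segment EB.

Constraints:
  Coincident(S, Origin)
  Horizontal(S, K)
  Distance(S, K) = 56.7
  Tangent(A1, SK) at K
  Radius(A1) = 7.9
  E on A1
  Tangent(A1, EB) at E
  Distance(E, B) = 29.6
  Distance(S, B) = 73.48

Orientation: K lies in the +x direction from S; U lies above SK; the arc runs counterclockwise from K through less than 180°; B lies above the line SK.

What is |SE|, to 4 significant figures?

65.12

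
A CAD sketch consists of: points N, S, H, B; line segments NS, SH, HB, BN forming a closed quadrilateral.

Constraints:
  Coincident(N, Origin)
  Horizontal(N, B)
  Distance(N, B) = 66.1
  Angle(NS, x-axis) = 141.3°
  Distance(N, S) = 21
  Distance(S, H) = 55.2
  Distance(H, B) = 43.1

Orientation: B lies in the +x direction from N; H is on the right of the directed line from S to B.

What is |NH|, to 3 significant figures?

34.2

Checks: N.y = 0.00, B.y = 0.00 ✓; |SH| = 55.20 ✓; |HB| = 43.10 ✓.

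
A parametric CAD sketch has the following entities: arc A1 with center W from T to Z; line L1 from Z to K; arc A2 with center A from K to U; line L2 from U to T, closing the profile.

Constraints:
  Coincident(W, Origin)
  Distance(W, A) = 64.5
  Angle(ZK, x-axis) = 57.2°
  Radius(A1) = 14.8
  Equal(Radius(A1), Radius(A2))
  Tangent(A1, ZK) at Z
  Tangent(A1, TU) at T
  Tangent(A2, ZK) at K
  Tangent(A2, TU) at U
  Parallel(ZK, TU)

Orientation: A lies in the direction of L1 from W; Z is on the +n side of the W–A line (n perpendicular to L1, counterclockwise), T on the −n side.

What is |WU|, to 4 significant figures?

66.18

The slot axis is L1's direction at 57.2°, so u = (cos 57.2°, sin 57.2°) = (0.5417, 0.8406) and n = (−sin 57.2°, cos 57.2°) = (-0.8406, 0.5417). W is at the origin and A lies 64.5 along u from W, so A = 64.5·u = (34.94, 54.22). Tangency of A1 to both parallel lines with radius 14.8 puts Z and T at W ± 14.8·n: Z = (-12.44, 8.017), T = (12.44, -8.017). Equal radii place K and U the same way about A: K = A + 14.8·n = (22.50, 62.23), U = A − 14.8·n = (47.38, 46.20). Then |WU| = |U − W| = 66.18.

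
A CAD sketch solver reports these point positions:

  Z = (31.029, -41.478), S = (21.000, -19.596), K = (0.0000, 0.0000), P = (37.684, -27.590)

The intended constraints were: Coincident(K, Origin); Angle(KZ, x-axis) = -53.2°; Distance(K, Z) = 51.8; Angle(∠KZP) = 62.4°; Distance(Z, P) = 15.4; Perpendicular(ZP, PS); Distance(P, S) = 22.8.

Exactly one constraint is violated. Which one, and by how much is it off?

Distance(P, S) = 22.8 — off by 4.30.

K = (0.00, 0.00) ✓; KZ at -53.20° ✓; |KZ| = 51.80 ✓; ∠KZP = 62.40° ✓; |ZP| = 15.40 ✓; ∠(ZP, PS) = 90.00° ✓; |PS| = 18.50 ✗.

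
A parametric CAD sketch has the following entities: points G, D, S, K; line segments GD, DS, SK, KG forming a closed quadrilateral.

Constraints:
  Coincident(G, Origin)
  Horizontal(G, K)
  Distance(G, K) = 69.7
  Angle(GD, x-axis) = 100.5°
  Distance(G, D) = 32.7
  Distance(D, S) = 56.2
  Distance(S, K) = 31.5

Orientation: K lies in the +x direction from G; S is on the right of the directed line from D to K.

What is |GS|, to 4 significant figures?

38.38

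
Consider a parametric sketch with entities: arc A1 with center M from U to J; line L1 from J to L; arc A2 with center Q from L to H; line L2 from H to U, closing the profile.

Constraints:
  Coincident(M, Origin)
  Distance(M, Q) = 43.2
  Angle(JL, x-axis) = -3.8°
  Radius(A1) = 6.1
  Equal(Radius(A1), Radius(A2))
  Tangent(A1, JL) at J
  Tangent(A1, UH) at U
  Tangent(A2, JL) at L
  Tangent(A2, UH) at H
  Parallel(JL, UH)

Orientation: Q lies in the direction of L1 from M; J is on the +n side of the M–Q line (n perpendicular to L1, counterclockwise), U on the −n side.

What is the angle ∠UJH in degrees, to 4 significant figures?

74.23°

Tangency of A1 to both parallel lines with radius 6.1 puts J and U at M ± 6.1·n: J = (0.4043, 6.087), U = (-0.4043, -6.087). Equal radii place L and H the same way about Q: L = Q + 6.1·n = (43.51, 3.224), H = Q − 6.1·n = (42.70, -8.950). Then cos ∠UJH = JU·JH / (|JU||JH|), giving 74.23°.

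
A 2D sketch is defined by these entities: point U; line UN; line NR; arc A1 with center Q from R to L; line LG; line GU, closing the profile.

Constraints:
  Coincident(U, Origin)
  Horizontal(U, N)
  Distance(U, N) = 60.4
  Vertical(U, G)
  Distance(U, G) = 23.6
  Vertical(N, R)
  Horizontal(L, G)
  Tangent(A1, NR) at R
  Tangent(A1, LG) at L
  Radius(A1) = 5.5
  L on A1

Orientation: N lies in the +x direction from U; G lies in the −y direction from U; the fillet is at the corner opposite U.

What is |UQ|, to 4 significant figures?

57.81

U is at the origin; UN is horizontal with |UN| = 60.4 and N on the +x side, so N = (60.40, 0.000). U and G share the same x with |UG| = 23.6 and G on the −y side, so G = (0.000, -23.60). The virtual corner opposite U is at (60.40, -23.60). Since A1 is tangent to NR there, QR ⟂ NR and since A1 is tangent to LG there, QL ⟂ LG, with radius 5.5, so the center Q sits 5.5 in from both sides at Q = (54.90, -18.10). Then |UQ| = |Q − U| = 57.81.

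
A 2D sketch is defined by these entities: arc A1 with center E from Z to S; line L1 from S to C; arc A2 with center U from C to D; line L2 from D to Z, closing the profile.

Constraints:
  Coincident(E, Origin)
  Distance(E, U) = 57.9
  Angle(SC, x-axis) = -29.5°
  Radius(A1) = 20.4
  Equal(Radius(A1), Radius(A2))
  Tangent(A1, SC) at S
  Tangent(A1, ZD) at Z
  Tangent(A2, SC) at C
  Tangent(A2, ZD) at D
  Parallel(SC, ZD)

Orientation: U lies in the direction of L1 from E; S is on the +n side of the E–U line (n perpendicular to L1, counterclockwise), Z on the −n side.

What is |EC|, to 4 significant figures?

61.39

Tangency of A1 to both parallel lines with radius 20.4 puts S and Z at E ± 20.4·n: S = (10.05, 17.76), Z = (-10.05, -17.76). Equal radii place C and D the same way about U: C = U + 20.4·n = (60.44, -10.76), D = U − 20.4·n = (40.35, -46.27). Then |EC| = |C − E| = 61.39.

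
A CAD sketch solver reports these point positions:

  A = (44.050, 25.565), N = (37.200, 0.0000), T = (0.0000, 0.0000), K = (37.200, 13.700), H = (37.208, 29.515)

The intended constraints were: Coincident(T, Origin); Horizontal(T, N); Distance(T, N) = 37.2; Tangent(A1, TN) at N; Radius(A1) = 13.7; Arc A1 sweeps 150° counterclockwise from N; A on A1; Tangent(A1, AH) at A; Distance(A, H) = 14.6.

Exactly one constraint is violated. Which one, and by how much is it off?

Distance(A, H) = 14.6 — off by 6.70.

T = (0.00, 0.00) ✓; T.y = 0.00, N.y = 0.00 ✓; |TN| = 37.20 ✓; ∠(KN, NT) = 90.00° ✓; |KN| = 13.70 ✓; bearing(K→A) − bearing(K→N) = 150.0° ✓; |KA| = 13.70 ✓; ∠(KA, AH) = 90.00° ✓; |AH| = 7.900 ✗.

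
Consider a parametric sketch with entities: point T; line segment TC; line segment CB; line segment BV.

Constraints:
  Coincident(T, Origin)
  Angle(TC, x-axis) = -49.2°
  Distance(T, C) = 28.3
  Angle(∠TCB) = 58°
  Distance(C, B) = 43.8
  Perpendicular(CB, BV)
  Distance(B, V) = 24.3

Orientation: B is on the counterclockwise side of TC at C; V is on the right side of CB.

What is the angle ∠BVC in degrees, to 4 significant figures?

60.98°

∠TCB = 58.0°, so CB runs at -49.2° + (180° − 58.0°) = 72.80° from the x-axis; with |CB| = 43.8, B = C + 43.8·(cos 72.80°, sin 72.80°) = (31.44, 20.42). CB is perpendicular to BV; with |BV| = 24.3 on the right of CB, V = B + 24.3·(0.9553, -0.2957) = (54.66, 13.23). Then cos ∠BVC = VB·VC / (|VB||VC|), giving 60.98°.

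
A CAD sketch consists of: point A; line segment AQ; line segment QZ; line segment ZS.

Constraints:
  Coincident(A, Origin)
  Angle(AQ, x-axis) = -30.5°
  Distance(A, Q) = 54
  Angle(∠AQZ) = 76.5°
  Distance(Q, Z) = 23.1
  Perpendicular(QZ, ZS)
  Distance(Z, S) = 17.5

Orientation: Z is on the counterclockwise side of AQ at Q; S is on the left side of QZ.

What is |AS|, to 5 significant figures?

36.547

A is at the origin; AQ runs at -30.5° with length 54.0, so Q = 54.0·(cos -30.5°, sin -30.5°) = (46.528, -27.407). ∠AQZ = 76.5°, so QZ runs at -30.5° + (180° − 76.5°) = 73.000° from the x-axis; with |QZ| = 23.1, Z = Q + 23.1·(cos 73.000°, sin 73.000°) = (53.282, -5.3164). QZ is perpendicular to ZS; with |ZS| = 17.5 on the left of QZ, S = Z + 17.5·(-0.95630, 0.29237) = (36.546, -0.19993). Then |AS| = |S − A| = 36.547.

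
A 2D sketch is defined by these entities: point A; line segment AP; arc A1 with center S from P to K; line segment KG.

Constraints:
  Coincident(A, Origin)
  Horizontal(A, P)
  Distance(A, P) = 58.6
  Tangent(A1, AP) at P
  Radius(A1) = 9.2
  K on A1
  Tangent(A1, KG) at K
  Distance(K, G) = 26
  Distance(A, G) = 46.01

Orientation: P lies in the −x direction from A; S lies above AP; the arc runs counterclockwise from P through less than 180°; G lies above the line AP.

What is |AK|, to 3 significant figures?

50.9

Checks: |SK| = 9.200 ✓; ∠(SK, KG) = 90.00° ✓; |KG| = 26.00 ✓; |AG| = 46.01 ✓.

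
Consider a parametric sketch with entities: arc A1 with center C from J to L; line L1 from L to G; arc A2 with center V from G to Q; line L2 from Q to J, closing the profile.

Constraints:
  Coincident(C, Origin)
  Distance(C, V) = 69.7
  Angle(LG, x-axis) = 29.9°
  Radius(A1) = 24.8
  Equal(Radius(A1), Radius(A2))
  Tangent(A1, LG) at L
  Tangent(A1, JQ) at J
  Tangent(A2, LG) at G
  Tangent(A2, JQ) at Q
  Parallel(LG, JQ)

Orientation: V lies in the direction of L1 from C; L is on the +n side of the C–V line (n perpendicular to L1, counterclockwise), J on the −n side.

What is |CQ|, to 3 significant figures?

74.0

The slot axis is L1's direction at 29.9°, so u = (cos 29.9°, sin 29.9°) = (0.867, 0.498) and n = (−sin 29.9°, cos 29.9°) = (-0.498, 0.867). C is at the origin and V lies 69.7 along u from C, so V = 69.7·u = (60.4, 34.7). Tangency of A1 to both parallel lines with radius 24.8 puts L and J at C ± 24.8·n: L = (-12.4, 21.5), J = (12.4, -21.5). Equal radii place G and Q the same way about V: G = V + 24.8·n = (48.1, 56.2), Q = V − 24.8·n = (72.8, 13.2). Then |CQ| = |Q − C| = 74.0.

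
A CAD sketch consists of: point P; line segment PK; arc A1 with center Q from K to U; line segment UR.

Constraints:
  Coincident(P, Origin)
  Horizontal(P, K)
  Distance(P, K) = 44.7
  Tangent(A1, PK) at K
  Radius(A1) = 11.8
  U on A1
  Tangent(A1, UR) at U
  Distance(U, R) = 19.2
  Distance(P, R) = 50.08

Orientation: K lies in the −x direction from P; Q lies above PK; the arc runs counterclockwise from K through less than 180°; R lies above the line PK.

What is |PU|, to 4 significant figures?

36.21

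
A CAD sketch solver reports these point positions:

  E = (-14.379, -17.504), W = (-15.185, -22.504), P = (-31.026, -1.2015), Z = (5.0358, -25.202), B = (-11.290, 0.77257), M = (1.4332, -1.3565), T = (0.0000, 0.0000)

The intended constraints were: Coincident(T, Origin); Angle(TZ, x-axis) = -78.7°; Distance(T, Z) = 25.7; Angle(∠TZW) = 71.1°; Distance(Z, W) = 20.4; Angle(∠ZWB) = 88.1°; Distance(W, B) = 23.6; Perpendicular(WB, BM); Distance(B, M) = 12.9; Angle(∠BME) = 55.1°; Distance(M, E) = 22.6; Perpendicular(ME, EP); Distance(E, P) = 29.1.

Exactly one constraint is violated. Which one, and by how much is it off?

Distance(E, P) = 29.1 — off by 5.80.

T = (0.00, 0.00) ✓; TZ at -78.70° ✓; |TZ| = 25.70 ✓; ∠TZW = 71.10° ✓; |ZW| = 20.40 ✓; ∠ZWB = 88.10° ✓; |WB| = 23.60 ✓; ∠(WB, BM) = 90.00° ✓; |BM| = 12.90 ✓; ∠BME = 55.10° ✓; |ME| = 22.60 ✓; ∠(ME, EP) = 90.00° ✓; |EP| = 23.30 ✗.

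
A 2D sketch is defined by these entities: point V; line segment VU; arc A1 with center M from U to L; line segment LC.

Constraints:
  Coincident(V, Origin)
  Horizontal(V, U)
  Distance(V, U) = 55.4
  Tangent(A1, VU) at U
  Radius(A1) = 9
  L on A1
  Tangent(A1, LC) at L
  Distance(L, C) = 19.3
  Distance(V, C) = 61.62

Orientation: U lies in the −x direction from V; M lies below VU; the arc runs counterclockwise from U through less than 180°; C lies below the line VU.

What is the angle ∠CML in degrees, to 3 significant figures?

65.0°

V is at the origin; VU is horizontal with |VU| = 55.4 and U on the −x side, so U = (-55.4, 0.00). Since A1 is tangent to VU there, MU ⟂ VU, so M = U + (0, -9) = (-55.4, -9.00). Since ML ⟂ LC (tangency), |MC| = √(9.0² + 19.3²) = 21.3 regardless of where L sits on A1. So C lies on both circle(V, 61.62) and circle(M, 21.3); the below-VU intersection is C = (-53.7, -30.2). L is the foot of the tangent from C: L = (-63.2, -13.4).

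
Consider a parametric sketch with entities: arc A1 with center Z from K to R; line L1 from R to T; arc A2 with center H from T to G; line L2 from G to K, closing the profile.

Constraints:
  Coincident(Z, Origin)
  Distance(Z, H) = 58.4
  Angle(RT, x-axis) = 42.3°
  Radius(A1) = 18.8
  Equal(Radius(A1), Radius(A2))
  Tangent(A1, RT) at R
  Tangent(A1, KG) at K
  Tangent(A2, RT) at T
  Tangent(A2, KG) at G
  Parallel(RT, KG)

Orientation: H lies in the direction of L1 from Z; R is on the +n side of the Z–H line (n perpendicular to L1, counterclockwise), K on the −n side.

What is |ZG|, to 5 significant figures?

61.351

The slot axis is L1's direction at 42.3°, so u = (cos 42.3°, sin 42.3°) = (0.73963, 0.67301) and n = (−sin 42.3°, cos 42.3°) = (-0.67301, 0.73963). Z is at the origin and H lies 58.4 along u from Z, so H = 58.4·u = (43.194, 39.304). Tangency of A1 to both parallel lines with radius 18.8 puts R and K at Z ± 18.8·n: R = (-12.653, 13.905), K = (12.653, -13.905). Equal radii place T and G the same way about H: T = H + 18.8·n = (30.542, 53.209), G = H − 18.8·n = (55.847, 25.399). Then |ZG| = |G − Z| = 61.351.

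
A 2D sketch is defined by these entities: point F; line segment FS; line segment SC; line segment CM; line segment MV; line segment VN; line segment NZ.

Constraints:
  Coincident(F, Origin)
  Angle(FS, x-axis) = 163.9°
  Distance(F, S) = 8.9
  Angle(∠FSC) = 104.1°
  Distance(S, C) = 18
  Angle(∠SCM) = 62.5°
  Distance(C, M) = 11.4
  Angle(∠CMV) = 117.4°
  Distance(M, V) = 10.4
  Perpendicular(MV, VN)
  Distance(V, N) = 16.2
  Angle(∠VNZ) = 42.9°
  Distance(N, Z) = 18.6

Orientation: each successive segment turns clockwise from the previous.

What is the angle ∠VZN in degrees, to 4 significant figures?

58.59°

F is at the origin; FS runs at 163.9° with length 8.9, so S = (-8.551, 2.468). ∠FSC = 104.1° gives SC at 88.00° from the x-axis; with |SC| = 18.0, C = (-7.923, 20.46). ∠SCM = 62.5° gives CM at -29.50° from the x-axis; with |CM| = 11.4, M = (1.999, 14.84). ∠CMV = 117.4° gives MV at -92.10° from the x-axis; with |MV| = 10.4, V = (1.618, 4.450). MV is perpendicular to VN, so VN runs at 177.9°; with |VN| = 16.2, N = (-14.57, 5.044). ∠VNZ = 42.9° gives NZ at 40.80° from the x-axis; with |NZ| = 18.6, Z = (-0.4908, 17.20). Then cos ∠VZN = ZV·ZN / (|ZV||ZN|), giving 58.59°.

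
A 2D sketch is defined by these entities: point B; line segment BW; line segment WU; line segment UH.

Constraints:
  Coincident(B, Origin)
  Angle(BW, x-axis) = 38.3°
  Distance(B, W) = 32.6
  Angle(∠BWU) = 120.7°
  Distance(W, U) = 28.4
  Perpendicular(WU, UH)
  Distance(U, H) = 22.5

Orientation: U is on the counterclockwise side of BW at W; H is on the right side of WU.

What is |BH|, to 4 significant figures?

67.69

∠BWU = 120.7°, so WU runs at 38.3° + (180° − 120.7°) = 97.60° from the x-axis; with |WU| = 28.4, U = W + 28.4·(cos 97.60°, sin 97.60°) = (21.83, 48.36). WU is perpendicular to UH; with |UH| = 22.5 on the right of WU, H = U + 22.5·(0.9912, 0.1323) = (44.13, 51.33). Then |BH| = |H − B| = 67.69.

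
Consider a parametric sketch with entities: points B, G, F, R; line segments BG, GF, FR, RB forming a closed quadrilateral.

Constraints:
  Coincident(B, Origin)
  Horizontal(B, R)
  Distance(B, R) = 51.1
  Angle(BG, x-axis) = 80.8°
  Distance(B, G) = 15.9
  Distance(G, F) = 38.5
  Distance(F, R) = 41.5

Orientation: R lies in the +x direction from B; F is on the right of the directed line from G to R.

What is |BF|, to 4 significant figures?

25.63

Checks: |GF| = 38.50 ✓; |FR| = 41.50 ✓.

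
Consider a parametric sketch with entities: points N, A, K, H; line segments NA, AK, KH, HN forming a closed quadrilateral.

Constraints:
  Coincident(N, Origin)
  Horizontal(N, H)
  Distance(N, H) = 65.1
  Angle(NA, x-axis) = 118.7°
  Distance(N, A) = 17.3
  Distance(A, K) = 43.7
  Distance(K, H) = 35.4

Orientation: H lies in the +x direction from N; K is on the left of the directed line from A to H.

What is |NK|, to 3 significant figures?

40.0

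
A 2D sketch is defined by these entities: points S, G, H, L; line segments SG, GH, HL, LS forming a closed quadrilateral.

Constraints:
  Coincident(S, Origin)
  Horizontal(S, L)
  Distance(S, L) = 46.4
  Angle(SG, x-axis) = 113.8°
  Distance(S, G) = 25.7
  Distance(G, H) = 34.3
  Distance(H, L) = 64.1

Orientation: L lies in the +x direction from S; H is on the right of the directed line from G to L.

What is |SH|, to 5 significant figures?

19.710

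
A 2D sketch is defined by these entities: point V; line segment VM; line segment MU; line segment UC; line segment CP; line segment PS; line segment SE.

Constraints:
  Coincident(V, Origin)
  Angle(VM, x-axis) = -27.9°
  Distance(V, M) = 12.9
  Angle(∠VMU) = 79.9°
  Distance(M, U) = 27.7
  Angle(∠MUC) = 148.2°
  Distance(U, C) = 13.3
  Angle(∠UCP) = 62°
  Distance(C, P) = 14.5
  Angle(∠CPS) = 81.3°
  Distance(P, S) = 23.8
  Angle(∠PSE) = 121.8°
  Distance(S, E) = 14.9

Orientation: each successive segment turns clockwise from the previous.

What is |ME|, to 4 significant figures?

33.20

∠CPS = 81.3° gives PS at -16.50° from the x-axis; with |PS| = 23.8, S = (6.653, -24.85). ∠PSE = 121.8° gives SE at -74.70° from the x-axis; with |SE| = 14.9, E = (10.58, -39.22). Then |ME| = |E − M| = 33.20.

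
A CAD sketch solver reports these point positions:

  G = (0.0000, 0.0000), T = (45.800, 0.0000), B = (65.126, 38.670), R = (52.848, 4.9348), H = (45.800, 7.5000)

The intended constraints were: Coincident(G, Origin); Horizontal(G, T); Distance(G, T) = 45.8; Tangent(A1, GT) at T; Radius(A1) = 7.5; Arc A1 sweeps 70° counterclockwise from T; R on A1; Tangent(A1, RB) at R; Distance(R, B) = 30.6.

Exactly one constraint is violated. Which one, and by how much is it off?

Distance(R, B) = 30.6 — off by 5.30.

G = (0.00, 0.00) ✓; G.y = 0.00, T.y = 0.00 ✓; |GT| = 45.80 ✓; ∠(HT, TG) = 90.00° ✓; |HT| = 7.500 ✓; bearing(H→R) − bearing(H→T) = 70.00° ✓; |HR| = 7.500 ✓; ∠(HR, RB) = 90.00° ✓; |RB| = 35.90 ✗.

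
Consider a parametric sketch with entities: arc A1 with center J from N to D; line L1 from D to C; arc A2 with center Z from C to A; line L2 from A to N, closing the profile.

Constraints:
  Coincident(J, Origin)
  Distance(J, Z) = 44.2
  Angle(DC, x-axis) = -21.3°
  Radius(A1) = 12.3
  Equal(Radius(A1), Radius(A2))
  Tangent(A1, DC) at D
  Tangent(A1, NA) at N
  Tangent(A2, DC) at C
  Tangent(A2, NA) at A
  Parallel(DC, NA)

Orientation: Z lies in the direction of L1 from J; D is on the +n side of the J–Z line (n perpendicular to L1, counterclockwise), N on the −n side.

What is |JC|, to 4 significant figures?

45.88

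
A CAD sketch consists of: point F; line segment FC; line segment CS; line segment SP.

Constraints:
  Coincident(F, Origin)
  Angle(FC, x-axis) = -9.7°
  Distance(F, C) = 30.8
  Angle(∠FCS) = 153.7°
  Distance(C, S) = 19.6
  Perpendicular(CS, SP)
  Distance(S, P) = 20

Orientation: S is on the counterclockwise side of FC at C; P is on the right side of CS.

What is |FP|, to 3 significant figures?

58.0

F is at the origin; FC runs at -9.7° with length 30.8, so C = 30.8·(cos -9.7°, sin -9.7°) = (30.4, -5.19). ∠FCS = 153.7°, so CS runs at -9.7° + (180° − 153.7°) = 16.6° from the x-axis; with |CS| = 19.6, S = C + 19.6·(cos 16.6°, sin 16.6°) = (49.1, 0.410). The perpendicularity gives SP at right angles to CS; with |SP| = 20.0 on the right of CS, P = S + 20.0·(0.286, -0.958) = (54.9, -18.8). Then |FP| = |P − F| = 58.0.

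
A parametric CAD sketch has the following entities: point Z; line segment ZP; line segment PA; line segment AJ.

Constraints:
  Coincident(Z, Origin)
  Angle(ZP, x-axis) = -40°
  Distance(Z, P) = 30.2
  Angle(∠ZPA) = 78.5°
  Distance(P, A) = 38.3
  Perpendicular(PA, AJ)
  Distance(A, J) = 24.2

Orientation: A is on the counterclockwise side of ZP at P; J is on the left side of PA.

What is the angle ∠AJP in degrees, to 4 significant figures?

57.71°

∠ZPA = 78.5°, so PA runs at -40.0° + (180° − 78.5°) = 61.50° from the x-axis; with |PA| = 38.3, A = P + 38.3·(cos 61.50°, sin 61.50°) = (41.41, 14.25). The perpendicularity gives AJ at right angles to PA; with |AJ| = 24.2 on the left of PA, J = A + 24.2·(-0.8788, 0.4772) = (20.14, 25.79). Then cos ∠AJP = JA·JP / (|JA||JP|), giving 57.71°.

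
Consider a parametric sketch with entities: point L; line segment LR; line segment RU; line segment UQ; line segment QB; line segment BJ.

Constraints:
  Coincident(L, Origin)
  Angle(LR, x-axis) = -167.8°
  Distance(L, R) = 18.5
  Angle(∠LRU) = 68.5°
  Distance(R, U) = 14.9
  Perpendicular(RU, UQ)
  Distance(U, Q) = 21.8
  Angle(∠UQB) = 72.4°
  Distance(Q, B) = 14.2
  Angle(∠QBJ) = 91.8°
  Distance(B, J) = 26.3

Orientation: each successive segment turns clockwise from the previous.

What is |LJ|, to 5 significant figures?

25.074

L is at the origin; LR runs at -167.8° with length 18.5, so R = (-18.082, -3.9095). ∠LRU = 68.5° gives RU at 80.700° from the x-axis; with |RU| = 14.9, U = (-15.674, 10.795). RU ⟂ UQ, so UQ runs at -9.3000°; with |UQ| = 21.8, Q = (5.8392, 7.2717). ∠UQB = 72.4° gives QB at -116.90° from the x-axis; with |QB| = 14.2, B = (-0.58542, -5.3918). ∠QBJ = 91.8° gives BJ at 154.90° from the x-axis; with |BJ| = 26.3, J = (-24.402, 5.7646). Then |LJ| = |J − L| = 25.074.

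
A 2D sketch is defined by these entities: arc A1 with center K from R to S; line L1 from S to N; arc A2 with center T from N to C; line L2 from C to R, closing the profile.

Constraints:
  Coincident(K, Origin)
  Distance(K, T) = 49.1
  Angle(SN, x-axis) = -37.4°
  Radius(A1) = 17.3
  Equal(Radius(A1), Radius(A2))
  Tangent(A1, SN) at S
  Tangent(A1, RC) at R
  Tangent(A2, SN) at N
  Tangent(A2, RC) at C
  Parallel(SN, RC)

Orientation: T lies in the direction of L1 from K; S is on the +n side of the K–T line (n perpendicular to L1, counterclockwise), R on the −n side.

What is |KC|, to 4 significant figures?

52.06

Tangency of A1 to both parallel lines with radius 17.3 puts S and R at K ± 17.3·n: S = (10.51, 13.74), R = (-10.51, -13.74). Equal radii place N and C the same way about T: N = T + 17.3·n = (49.51, -16.08), C = T − 17.3·n = (28.50, -43.57). Then |KC| = |C − K| = 52.06.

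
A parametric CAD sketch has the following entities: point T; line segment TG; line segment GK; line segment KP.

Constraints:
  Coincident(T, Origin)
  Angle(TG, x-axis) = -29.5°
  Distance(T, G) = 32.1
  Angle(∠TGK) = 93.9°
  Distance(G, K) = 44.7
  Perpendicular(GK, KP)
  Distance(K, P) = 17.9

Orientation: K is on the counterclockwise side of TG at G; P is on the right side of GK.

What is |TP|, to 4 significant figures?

68.49

T is at the origin; TG runs at -29.5° with length 32.1, so G = 32.1·(cos -29.5°, sin -29.5°) = (27.94, -15.81). ∠TGK = 93.9°, so GK runs at -29.5° + (180° − 93.9°) = 56.60° from the x-axis; with |GK| = 44.7, K = G + 44.7·(cos 56.60°, sin 56.60°) = (52.54, 21.51). GK is perpendicular to KP; with |KP| = 17.9 on the right of GK, P = K + 17.9·(0.8348, -0.5505) = (67.49, 11.66). Then |TP| = |P − T| = 68.49.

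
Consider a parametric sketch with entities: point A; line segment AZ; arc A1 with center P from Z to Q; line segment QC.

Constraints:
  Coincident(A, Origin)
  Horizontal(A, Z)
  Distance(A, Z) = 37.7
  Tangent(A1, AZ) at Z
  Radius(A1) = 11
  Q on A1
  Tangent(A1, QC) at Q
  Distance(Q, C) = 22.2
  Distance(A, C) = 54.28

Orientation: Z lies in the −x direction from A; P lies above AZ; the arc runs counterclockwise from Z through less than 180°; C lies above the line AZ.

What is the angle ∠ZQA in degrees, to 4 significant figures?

87.00°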